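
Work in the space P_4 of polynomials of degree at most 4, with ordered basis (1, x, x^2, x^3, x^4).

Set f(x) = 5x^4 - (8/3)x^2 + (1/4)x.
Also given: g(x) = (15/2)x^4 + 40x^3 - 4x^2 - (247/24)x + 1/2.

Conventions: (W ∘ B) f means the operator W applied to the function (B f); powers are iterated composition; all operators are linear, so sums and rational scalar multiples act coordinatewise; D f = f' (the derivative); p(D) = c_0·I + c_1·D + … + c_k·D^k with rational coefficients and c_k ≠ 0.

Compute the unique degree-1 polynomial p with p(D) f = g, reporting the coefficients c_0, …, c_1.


c_0 = 3/2, c_1 = 2

D^0 f = 5x^4 - (8/3)x^2 + (1/4)x
D^1 f = 20x^3 - (16/3)x + 1/4
matching coefficients of g against c_0 f + c_1 Df + … from the top degree down determines the c_i
solution: c_0 = 3/2, c_1 = 2


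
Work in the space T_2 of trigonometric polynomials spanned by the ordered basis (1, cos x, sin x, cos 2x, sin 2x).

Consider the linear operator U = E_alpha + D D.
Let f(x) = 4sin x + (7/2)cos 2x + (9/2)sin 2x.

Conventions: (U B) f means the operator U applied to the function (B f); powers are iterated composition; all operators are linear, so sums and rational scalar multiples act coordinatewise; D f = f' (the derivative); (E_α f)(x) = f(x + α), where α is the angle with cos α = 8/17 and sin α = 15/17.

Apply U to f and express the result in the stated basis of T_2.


the image equals g(x) = (60/17)cos x - (36/17)sin x - (7059/578)cos 2x - (13533/578)sin 2x

E_alpha f = (60/17)cos x + (32/17)sin x + (1033/578)cos 2x - (3129/578)sin 2x
D f = 4cos x + 9cos 2x - 7sin 2x
D D f = -4sin x - 14cos 2x - 18sin 2x
(E_alpha + D D) f = (60/17)cos x - (36/17)sin x - (7059/578)cos 2x - (13533/578)sin 2x


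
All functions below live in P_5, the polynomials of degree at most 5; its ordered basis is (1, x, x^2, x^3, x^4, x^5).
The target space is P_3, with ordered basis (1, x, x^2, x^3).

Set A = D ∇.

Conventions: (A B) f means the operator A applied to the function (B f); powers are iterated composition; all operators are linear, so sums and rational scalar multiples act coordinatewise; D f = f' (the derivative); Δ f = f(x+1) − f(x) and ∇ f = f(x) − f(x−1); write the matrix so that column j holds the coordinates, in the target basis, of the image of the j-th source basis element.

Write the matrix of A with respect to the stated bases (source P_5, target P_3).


image of 1: 0
image of x: 0
image of x^2: 2
image of x^3: 6x - 3
image of x^4: 12x^2 - 12x + 4
image of x^5: 20x^3 - 30x^2 + 20x - 5
each image's coordinates form column j of the matrix

the matrix is [[0, 0, 2, -3, 4, -5]; [0, 0, 0, 6, -12, 20]; [0, 0, 0, 0, 12, -30]; [0, 0, 0, 0, 0, 20]] (rows listed top to bottom)


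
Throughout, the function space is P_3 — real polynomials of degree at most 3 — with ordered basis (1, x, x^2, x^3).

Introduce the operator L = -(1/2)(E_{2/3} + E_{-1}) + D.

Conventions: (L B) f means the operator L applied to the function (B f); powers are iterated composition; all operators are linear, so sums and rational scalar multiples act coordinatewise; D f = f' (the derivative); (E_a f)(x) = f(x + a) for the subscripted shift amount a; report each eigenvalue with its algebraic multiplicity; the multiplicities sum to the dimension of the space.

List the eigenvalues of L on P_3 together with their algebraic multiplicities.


image of 1: -1
image of x: -x + 7/6
image of x^2: -x^2 + (7/3)x - 13/18
image of x^3: -x^3 + (7/2)x^2 - (13/6)x + 19/54
the matrix is upper triangular; its diagonal is (-1, -1, -1, -1)
for a triangular matrix the eigenvalues are the diagonal entries, with algebraic multiplicity their repetition count

λ = -1 (multiplicity 4)


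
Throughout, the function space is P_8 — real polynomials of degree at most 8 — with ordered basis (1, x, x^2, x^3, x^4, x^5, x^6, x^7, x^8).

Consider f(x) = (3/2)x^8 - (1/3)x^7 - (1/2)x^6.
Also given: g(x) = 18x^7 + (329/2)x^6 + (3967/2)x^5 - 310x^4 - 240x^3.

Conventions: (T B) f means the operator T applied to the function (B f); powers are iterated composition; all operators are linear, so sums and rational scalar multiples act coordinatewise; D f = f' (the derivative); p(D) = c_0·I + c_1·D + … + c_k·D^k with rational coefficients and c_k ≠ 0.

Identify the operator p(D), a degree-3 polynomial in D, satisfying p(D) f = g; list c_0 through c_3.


p(D) = (3/2)·D + 2·D^2 + 4·D^3, i.e. c_0 = 0, c_1 = 3/2, c_2 = 2, c_3 = 4

D^0 f = (3/2)x^8 - (1/3)x^7 - (1/2)x^6
D^1 f = 12x^7 - (7/3)x^6 - 3x^5
D^2 f = 84x^6 - 14x^5 - 15x^4
D^3 f = 504x^5 - 70x^4 - 60x^3
matching coefficients of g against c_0 f + c_1 Df + … from the top degree down determines the c_i
solution: c_0 = 0, c_1 = 3/2, c_2 = 2, c_3 = 4


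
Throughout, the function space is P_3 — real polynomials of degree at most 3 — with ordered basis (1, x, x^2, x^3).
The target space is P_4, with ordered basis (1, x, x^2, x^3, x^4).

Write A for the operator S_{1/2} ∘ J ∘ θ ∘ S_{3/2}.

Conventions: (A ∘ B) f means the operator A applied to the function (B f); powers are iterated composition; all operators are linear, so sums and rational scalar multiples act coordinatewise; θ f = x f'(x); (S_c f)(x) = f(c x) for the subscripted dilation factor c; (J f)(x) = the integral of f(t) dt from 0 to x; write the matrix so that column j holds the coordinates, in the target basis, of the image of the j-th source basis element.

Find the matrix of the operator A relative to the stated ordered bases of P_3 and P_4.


the matrix is [[0, 0, 0, 0]; [0, 0, 0, 0]; [0, 3/16, 0, 0]; [0, 0, 3/16, 0]; [0, 0, 0, 81/512]] (rows listed top to bottom)

image of 1: 0
image of x: (3/16)x^2
image of x^2: (3/16)x^3
image of x^3: (81/512)x^4
each image's coordinates form column j of the matrix


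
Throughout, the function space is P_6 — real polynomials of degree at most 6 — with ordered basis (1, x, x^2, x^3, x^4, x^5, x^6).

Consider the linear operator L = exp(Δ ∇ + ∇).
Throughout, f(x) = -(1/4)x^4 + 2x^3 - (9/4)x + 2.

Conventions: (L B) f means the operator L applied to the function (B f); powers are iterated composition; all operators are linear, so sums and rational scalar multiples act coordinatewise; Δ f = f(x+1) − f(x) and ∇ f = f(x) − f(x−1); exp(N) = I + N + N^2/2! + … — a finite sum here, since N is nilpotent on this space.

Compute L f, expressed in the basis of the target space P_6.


g(x) = -(1/4)x^4 + x^3 + 3x^2 + (19/4)x + 6

order-1 term: -x^3 + (9/2)x^2 + 5x - 1/2
order-2 term: -(3/2)x^2 + 3x + 17/4
order-3 term: -x + 1/2
order-4 term: -1/4
the series for exp(Δ ∇ + ∇) f terminates at order 4
exp(Δ ∇ + ∇) f = -(1/4)x^4 + x^3 + 3x^2 + (19/4)x + 6


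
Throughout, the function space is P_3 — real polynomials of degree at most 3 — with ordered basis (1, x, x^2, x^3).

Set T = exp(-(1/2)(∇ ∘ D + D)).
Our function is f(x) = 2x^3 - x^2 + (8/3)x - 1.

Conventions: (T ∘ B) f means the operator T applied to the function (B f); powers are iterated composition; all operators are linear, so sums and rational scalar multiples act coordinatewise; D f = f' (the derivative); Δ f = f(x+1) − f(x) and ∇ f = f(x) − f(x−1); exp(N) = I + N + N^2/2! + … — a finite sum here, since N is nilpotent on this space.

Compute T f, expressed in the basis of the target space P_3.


the image equals g(x) = 2x^3 - 4x^2 - (5/6)x + 25/6

order-1 term: -3x^2 - 5x + 8/3
order-2 term: (3/2)x + 11/4
order-3 term: -1/4
the series for exp(-(1/2)(∇ ∘ D + D)) f terminates at order 3
exp(-(1/2)(∇ ∘ D + D)) f = 2x^3 - 4x^2 - (5/6)x + 25/6


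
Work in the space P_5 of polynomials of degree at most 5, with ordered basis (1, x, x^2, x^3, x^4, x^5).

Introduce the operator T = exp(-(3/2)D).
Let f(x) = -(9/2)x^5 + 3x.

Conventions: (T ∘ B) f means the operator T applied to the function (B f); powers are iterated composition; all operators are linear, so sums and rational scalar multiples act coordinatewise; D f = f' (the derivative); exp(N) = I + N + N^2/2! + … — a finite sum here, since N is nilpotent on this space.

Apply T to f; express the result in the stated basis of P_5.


g(x) = -(9/2)x^5 + (135/4)x^4 - (405/4)x^3 + (1215/8)x^2 - (3549/32)x + 1899/64

order-1 term: (135/4)x^4 - 9/2
order-2 term: -(405/4)x^3
order-3 term: (1215/8)x^2
order-4 term: -(3645/32)x
order-5 term: 2187/64
the series for exp(-(3/2)D) f terminates at order 5
exp(-(3/2)D) f = -(9/2)x^5 + (135/4)x^4 - (405/4)x^3 + (1215/8)x^2 - (3549/32)x + 1899/64


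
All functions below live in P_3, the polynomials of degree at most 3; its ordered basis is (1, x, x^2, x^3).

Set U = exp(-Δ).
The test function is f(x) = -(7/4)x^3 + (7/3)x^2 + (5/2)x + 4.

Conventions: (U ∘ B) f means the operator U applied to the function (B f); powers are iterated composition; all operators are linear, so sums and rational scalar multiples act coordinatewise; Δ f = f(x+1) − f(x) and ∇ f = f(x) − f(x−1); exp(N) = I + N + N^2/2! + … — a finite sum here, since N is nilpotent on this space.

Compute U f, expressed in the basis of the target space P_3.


order-1 term: (21/4)x^2 + (7/12)x - 37/12
order-2 term: -(21/4)x - 35/12
order-3 term: 7/4
the series for exp(-Δ) f terminates at order 3
exp(-Δ) f = -(7/4)x^3 + (91/12)x^2 - (13/6)x - 1/4

the result is g(x) = -(7/4)x^3 + (91/12)x^2 - (13/6)x - 1/4


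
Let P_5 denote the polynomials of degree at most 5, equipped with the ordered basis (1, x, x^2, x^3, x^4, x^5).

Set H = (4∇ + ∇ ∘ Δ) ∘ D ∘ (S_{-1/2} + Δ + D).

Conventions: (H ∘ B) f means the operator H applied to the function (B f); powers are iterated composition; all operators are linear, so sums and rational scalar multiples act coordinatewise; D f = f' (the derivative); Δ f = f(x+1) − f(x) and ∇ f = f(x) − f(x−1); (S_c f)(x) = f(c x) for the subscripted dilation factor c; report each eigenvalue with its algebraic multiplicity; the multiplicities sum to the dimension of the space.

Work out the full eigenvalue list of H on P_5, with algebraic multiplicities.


image of 1: 0
image of x: 0
image of x^2: 2
image of x^3: -3x + 195/4
image of x^4: 3x^2 + (381/2)x + 1
image of x^5: -(5/2)x^3 + (3855/8)x^2 - (5/2)x + 2885/16
the matrix is upper triangular; its diagonal is (0, 0, 0, 0, 0, 0)
for a triangular matrix the eigenvalues are the diagonal entries, with algebraic multiplicity their repetition count

λ = 0 (multiplicity 6)


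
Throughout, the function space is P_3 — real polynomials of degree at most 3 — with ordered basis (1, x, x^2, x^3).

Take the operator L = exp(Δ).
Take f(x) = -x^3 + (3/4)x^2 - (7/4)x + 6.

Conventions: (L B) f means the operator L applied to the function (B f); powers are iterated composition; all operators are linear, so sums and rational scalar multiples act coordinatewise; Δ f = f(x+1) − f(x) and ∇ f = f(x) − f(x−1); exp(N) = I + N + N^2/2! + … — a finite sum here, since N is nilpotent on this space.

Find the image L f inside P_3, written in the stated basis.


order-1 term: -3x^2 - (3/2)x - 2
order-2 term: -3x - 9/4
order-3 term: -1
the series for exp(Δ) f terminates at order 3
exp(Δ) f = -x^3 - (9/4)x^2 - (25/4)x + 3/4

g(x) = -x^3 - (9/4)x^2 - (25/4)x + 3/4


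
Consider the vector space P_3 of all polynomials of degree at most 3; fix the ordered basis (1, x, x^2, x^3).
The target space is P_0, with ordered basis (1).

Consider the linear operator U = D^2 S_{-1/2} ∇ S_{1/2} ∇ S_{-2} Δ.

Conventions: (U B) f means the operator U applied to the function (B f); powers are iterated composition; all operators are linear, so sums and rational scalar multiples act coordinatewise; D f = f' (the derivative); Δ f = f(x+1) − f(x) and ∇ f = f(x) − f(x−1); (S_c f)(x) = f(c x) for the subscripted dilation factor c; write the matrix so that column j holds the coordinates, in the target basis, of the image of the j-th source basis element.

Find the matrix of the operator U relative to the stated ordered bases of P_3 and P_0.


the matrix is [[0, 0, 0, 0]] (rows listed top to bottom)

image of 1: 0
image of x: 0
image of x^2: 0
image of x^3: 0
each image's coordinates form column j of the matrix


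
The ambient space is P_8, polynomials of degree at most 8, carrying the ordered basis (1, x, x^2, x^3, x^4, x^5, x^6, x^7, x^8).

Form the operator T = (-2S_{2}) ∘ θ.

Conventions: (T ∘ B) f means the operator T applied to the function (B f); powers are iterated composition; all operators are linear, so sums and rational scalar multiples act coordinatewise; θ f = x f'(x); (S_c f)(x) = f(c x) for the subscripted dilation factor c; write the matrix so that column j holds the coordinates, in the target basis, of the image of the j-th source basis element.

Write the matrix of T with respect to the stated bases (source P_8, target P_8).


the matrix is [[0, 0, 0, 0, 0, 0, 0, 0, 0]; [0, -4, 0, 0, 0, 0, 0, 0, 0]; [0, 0, -16, 0, 0, 0, 0, 0, 0]; [0, 0, 0, -48, 0, 0, 0, 0, 0]; [0, 0, 0, 0, -128, 0, 0, 0, 0]; [0, 0, 0, 0, 0, -320, 0, 0, 0]; [0, 0, 0, 0, 0, 0, -768, 0, 0]; [0, 0, 0, 0, 0, 0, 0, -1792, 0]; [0, 0, 0, 0, 0, 0, 0, 0, -4096]] (rows listed top to bottom)

image of 1: 0
image of x: -4x
image of x^2: -16x^2
image of x^3: -48x^3
image of x^4: -128x^4
image of x^5: -320x^5
image of x^6: -768x^6
image of x^7: -1792x^7
image of x^8: -4096x^8
each image's coordinates form column j of the matrix


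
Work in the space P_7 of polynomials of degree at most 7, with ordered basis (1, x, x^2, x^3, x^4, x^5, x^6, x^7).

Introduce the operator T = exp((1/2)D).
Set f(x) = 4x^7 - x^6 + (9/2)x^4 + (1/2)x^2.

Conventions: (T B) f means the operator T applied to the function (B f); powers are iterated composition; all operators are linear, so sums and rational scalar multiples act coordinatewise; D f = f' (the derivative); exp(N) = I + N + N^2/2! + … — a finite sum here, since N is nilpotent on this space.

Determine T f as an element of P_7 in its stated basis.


the result is g(x) = 4x^7 + 13x^6 + 18x^5 + (73/4)x^4 + (61/4)x^3 + (143/16)x^2 + 3x + 27/64

order-1 term: 14x^6 - 3x^5 + 9x^3 + (1/2)x
order-2 term: 21x^5 - (15/4)x^4 + (27/4)x^2 + 1/8
order-3 term: (35/2)x^4 - (5/2)x^3 + (9/4)x
order-4 term: (35/4)x^3 - (15/16)x^2 + 9/32
order-5 term: (21/8)x^2 - (3/16)x
order-6 term: (7/16)x - 1/64
order-7 term: 1/32
the series for exp((1/2)D) f terminates at order 7
exp((1/2)D) f = 4x^7 + 13x^6 + 18x^5 + (73/4)x^4 + (61/4)x^3 + (143/16)x^2 + 3x + 27/64


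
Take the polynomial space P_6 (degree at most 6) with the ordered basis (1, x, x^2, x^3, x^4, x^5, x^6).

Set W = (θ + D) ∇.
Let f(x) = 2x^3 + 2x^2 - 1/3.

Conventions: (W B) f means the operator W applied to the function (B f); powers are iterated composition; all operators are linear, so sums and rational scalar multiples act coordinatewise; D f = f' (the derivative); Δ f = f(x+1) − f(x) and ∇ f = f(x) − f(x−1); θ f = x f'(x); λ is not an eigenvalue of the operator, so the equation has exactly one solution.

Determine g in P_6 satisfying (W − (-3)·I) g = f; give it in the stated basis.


write g with unknown coordinates in the stated basis and equate coefficients in (W − (-3)·I) g = f
solving from the highest basis element down gives g = (2/3)x^3 - (2/3)x^2 - (2/9)x + 1
check: W g = 4x^2 + (2/3)x - 10/3
so W g − (-3)·g = 2x^3 + 2x^2 - 1/3 = f ✓

g(x) = (2/3)x^3 - (2/3)x^2 - (2/9)x + 1


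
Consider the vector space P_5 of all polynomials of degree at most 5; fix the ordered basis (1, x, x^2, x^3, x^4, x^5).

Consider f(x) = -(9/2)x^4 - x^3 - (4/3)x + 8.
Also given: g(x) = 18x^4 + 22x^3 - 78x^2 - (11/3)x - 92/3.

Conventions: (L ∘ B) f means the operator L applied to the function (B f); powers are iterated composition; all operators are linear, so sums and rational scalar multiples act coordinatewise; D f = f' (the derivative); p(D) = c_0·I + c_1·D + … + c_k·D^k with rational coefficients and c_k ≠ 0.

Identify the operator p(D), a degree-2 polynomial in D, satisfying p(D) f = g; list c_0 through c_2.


c_0 = -4, c_1 = -1, c_2 = 3/2

D^0 f = -(9/2)x^4 - x^3 - (4/3)x + 8
D^1 f = -18x^3 - 3x^2 - 4/3
D^2 f = -54x^2 - 6x
matching coefficients of g against c_0 f + c_1 Df + … from the top degree down determines the c_i
solution: c_0 = -4, c_1 = -1, c_2 = 3/2


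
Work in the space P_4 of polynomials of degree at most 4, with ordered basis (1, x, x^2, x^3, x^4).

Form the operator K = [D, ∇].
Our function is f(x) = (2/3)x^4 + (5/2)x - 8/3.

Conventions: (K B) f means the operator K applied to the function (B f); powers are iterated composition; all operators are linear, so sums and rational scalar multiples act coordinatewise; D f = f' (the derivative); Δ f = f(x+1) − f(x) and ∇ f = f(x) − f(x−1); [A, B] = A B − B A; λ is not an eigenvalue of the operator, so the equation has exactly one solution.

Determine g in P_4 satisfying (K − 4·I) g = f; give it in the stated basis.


write g with unknown coordinates in the stated basis and equate coefficients in (K − 4·I) g = f
solving from the highest basis element down gives g = -(1/6)x^4 - (5/8)x + 2/3
check: K g = 0
so K g − 4·g = (2/3)x^4 + (5/2)x - 8/3 = f ✓

g(x) = -(1/6)x^4 - (5/8)x + 2/3


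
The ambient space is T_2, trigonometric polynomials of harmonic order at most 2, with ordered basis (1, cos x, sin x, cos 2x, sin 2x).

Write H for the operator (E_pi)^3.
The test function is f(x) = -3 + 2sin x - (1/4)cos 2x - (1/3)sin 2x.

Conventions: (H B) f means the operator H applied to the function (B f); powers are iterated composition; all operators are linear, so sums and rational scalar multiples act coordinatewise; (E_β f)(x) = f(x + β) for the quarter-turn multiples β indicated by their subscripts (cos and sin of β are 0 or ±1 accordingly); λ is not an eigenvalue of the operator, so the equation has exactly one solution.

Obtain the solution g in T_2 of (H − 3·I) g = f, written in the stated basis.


write g with unknown coordinates in the stated basis and equate coefficients in (H − 3·I) g = f
solving from the highest basis element down gives g = 3/2 - (1/2)sin x + (1/8)cos 2x + (1/6)sin 2x
check: H g = 3/2 + (1/2)sin x + (1/8)cos 2x + (1/6)sin 2x
so H g − 3·g = -3 + 2sin x - (1/4)cos 2x - (1/3)sin 2x = f ✓

the image equals g(x) = 3/2 - (1/2)sin x + (1/8)cos 2x + (1/6)sin 2x


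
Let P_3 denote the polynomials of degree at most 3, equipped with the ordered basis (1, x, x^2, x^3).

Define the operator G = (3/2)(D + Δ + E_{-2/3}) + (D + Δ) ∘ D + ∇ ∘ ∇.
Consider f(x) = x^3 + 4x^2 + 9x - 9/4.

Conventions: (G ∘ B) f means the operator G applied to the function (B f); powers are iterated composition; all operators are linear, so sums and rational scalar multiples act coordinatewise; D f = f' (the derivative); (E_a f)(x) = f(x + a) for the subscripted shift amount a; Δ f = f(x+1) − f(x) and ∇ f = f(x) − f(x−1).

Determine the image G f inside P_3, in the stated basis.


the image equals g(x) = (3/2)x^3 + 12x^2 + 54x + 3265/72

D f = 3x^2 + 8x + 9
Δ f = 3x^2 + 11x + 14
E_{-2/3} f = x^3 + 2x^2 + 5x - 731/108
(D + Δ + E_{-2/3}) f = x^3 + 8x^2 + 24x + 1753/108
((3/2)(D + Δ + E_{-2/3})) f = (3/2)x^3 + 12x^2 + 36x + 1753/72
D f = 3x^2 + 8x + 9
D D f = 6x + 8
Δ D f = 6x + 11
(D + Δ) D f = 12x + 19
∇ f = 3x^2 + 5x + 6
∇ ∇ f = 6x + 2
((3/2)(D + Δ + E_{-2/3}) + (D + Δ) ∘ D + ∇ ∘ ∇) f = (3/2)x^3 + 12x^2 + 54x + 3265/72


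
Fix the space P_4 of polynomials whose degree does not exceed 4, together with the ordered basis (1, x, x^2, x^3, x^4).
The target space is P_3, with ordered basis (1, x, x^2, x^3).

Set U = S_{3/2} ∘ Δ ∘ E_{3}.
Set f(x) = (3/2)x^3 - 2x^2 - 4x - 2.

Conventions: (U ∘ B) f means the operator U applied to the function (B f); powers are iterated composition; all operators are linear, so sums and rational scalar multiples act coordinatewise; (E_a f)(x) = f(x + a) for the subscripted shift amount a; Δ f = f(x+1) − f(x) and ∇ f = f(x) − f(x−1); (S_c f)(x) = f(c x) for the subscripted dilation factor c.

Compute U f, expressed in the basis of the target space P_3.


E_{3} f = (3/2)x^3 + (23/2)x^2 + (49/2)x + 17/2
Δ E_{3} f = (9/2)x^2 + (55/2)x + 75/2
S_{3/2} Δ E_{3} f = (81/8)x^2 + (165/4)x + 75/2

g(x) = (81/8)x^2 + (165/4)x + 75/2


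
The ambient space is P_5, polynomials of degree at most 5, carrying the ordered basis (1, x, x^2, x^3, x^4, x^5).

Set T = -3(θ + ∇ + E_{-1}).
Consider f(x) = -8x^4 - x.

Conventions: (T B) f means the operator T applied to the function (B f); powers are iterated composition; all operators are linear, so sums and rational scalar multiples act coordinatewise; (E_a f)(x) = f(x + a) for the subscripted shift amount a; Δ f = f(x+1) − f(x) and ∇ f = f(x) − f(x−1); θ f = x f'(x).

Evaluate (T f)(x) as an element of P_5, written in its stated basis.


g(x) = 120x^4 + 6x

θ f = -32x^4 - x
∇ f = -32x^3 + 48x^2 - 32x + 7
E_{-1} f = -8x^4 + 32x^3 - 48x^2 + 31x - 7
(θ + ∇ + E_{-1}) f = -40x^4 - 2x
(-3(θ + ∇ + E_{-1})) f = 120x^4 + 6x


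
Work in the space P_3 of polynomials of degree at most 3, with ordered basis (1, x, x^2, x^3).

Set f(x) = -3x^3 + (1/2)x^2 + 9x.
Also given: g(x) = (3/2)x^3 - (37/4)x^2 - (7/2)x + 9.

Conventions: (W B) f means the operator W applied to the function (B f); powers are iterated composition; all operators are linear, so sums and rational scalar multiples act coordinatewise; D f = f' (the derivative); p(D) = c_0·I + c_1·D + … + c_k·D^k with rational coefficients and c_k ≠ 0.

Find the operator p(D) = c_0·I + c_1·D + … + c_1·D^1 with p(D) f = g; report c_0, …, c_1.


p(D) = -(1/2)·I + D, i.e. c_0 = -1/2, c_1 = 1

D^0 f = -3x^3 + (1/2)x^2 + 9x
D^1 f = -9x^2 + x + 9
matching coefficients of g against c_0 f + c_1 Df + … from the top degree down determines the c_i
solution: c_0 = -1/2, c_1 = 1


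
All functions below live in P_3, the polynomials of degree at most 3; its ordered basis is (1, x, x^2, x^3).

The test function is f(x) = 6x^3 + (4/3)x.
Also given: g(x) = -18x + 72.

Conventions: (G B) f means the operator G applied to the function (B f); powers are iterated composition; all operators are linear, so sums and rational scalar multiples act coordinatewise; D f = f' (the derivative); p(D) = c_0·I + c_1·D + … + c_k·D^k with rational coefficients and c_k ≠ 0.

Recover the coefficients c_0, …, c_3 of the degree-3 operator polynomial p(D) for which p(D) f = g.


c_0 = 0, c_1 = 0, c_2 = -1/2, c_3 = 2

D^0 f = 6x^3 + (4/3)x
D^1 f = 18x^2 + 4/3
D^2 f = 36x
D^3 f = 36
matching coefficients of g against c_0 f + c_1 Df + … from the top degree down determines the c_i
solution: c_0 = 0, c_1 = 0, c_2 = -1/2, c_3 = 2


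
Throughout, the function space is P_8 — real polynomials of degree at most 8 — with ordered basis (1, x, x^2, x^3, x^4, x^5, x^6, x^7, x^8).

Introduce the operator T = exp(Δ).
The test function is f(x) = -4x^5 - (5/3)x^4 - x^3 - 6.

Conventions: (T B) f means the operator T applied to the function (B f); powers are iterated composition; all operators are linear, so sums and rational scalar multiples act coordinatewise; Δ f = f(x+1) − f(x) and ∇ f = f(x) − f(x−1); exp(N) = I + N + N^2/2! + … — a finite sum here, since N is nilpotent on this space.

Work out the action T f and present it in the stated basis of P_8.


the result is g(x) = -4x^5 - (65/3)x^4 - (263/3)x^3 - 223x^2 - (1018/3)x - 244

order-1 term: -20x^4 - (140/3)x^3 - 53x^2 - (89/3)x - 20/3
order-2 term: -40x^3 - 130x^2 - 163x - 224/3
order-3 term: -40x^2 - (380/3)x - 111
order-4 term: -20x - 125/3
order-5 term: -4
the series for exp(Δ) f terminates at order 5
exp(Δ) f = -4x^5 - (65/3)x^4 - (263/3)x^3 - 223x^2 - (1018/3)x - 244


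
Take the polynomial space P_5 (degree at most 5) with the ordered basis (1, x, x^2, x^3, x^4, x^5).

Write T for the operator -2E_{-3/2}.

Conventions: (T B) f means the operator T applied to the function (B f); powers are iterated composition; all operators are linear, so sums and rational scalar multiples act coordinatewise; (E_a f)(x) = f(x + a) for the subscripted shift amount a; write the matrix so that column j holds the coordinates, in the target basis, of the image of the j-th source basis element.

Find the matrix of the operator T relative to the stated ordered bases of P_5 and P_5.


the matrix is [[-2, 3, -9/2, 27/4, -81/8, 243/16]; [0, -2, 6, -27/2, 27, -405/8]; [0, 0, -2, 9, -27, 135/2]; [0, 0, 0, -2, 12, -45]; [0, 0, 0, 0, -2, 15]; [0, 0, 0, 0, 0, -2]] (rows listed top to bottom)

image of 1: -2
image of x: -2x + 3
image of x^2: -2x^2 + 6x - 9/2
image of x^3: -2x^3 + 9x^2 - (27/2)x + 27/4
image of x^4: -2x^4 + 12x^3 - 27x^2 + 27x - 81/8
image of x^5: -2x^5 + 15x^4 - 45x^3 + (135/2)x^2 - (405/8)x + 243/16
each image's coordinates form column j of the matrix


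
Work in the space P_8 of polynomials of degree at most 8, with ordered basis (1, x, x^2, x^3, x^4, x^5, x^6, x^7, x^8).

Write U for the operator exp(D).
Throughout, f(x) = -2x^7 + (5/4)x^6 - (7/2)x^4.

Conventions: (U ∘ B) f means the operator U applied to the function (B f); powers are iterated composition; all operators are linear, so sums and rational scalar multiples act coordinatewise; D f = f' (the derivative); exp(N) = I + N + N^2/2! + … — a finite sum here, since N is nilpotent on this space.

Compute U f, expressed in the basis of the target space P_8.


the image equals g(x) = -2x^7 - (51/4)x^6 - (69/2)x^5 - (219/4)x^4 - 59x^3 - (177/4)x^2 - (41/2)x - 17/4

order-1 term: -14x^6 + (15/2)x^5 - 14x^3
order-2 term: -42x^5 + (75/4)x^4 - 21x^2
order-3 term: -70x^4 + 25x^3 - 14x
order-4 term: -70x^3 + (75/4)x^2 - 7/2
order-5 term: -42x^2 + (15/2)x
order-6 term: -14x + 5/4
order-7 term: -2
the series for exp(D) f terminates at order 7
exp(D) f = -2x^7 - (51/4)x^6 - (69/2)x^5 - (219/4)x^4 - 59x^3 - (177/4)x^2 - (41/2)x - 17/4


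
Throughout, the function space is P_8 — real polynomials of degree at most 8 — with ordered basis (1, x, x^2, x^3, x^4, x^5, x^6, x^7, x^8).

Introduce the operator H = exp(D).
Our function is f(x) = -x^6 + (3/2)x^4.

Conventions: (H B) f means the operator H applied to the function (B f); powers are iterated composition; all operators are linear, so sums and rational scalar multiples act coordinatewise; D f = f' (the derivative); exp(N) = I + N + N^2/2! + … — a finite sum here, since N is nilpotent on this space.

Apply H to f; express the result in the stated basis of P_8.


the result is g(x) = -x^6 - 6x^5 - (27/2)x^4 - 14x^3 - 6x^2 + 1/2

order-1 term: -6x^5 + 6x^3
order-2 term: -15x^4 + 9x^2
order-3 term: -20x^3 + 6x
order-4 term: -15x^2 + 3/2
order-5 term: -6x
order-6 term: -1
the series for exp(D) f terminates at order 6
exp(D) f = -x^6 - 6x^5 - (27/2)x^4 - 14x^3 - 6x^2 + 1/2


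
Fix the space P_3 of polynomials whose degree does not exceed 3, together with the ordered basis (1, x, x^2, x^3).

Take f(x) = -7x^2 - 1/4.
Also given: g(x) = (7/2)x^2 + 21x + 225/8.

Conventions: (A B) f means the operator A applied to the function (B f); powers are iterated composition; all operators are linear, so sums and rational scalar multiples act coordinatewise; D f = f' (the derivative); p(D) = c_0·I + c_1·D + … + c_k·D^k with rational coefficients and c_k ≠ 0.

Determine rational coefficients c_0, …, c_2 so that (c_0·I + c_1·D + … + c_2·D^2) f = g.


D^0 f = -7x^2 - 1/4
D^1 f = -14x
D^2 f = -14
matching coefficients of g against c_0 f + c_1 Df + … from the top degree down determines the c_i
solution: c_0 = -1/2, c_1 = -3/2, c_2 = -2

p(D) = -(1/2)·I − (3/2)·D − 2·D^2, i.e. c_0 = -1/2, c_1 = -3/2, c_2 = -2


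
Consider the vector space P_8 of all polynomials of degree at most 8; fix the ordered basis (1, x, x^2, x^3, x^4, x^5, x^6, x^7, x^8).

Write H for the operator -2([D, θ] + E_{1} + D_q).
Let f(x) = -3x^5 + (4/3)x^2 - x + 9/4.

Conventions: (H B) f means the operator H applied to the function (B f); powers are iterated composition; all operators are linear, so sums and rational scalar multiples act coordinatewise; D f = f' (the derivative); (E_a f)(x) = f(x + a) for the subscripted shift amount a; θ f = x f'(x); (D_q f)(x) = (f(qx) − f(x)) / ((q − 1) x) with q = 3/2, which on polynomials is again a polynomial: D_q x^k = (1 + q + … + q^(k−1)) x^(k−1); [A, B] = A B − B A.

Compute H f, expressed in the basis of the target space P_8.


the image equals g(x) = 6x^5 + (1113/8)x^4 + 60x^3 + (172/3)x^2 + (44/3)x + 29/6

θ f = -15x^5 + (8/3)x^2 - x
D θ f = -75x^4 + (16/3)x - 1
D f = -15x^4 + (8/3)x - 1
θ D f = -60x^4 + (8/3)x
[D, θ] f = -15x^4 + (8/3)x - 1
E_{1} f = -3x^5 - 15x^4 - 30x^3 - (86/3)x^2 - (40/3)x - 5/12
D_q f = -(633/16)x^4 + (10/3)x - 1
([D, θ] + E_{1} + D_q) f = -3x^5 - (1113/16)x^4 - 30x^3 - (86/3)x^2 - (22/3)x - 29/12
(-2([D, θ] + E_{1} + D_q)) f = 6x^5 + (1113/8)x^4 + 60x^3 + (172/3)x^2 + (44/3)x + 29/6


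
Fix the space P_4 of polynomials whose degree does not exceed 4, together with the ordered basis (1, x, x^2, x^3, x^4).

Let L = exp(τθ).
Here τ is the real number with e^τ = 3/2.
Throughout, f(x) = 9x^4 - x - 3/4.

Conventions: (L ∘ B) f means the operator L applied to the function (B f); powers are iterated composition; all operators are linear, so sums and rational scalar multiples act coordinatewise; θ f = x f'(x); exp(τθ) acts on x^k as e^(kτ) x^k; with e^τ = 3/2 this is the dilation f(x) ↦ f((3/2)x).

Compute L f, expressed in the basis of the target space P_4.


the image equals g(x) = (729/16)x^4 - (3/2)x - 3/4

exp(τθ) x^k = e^(kτ) x^k; with e^τ = 3/2 this sends x^k to (3/2)^k x^k
x ↦ 3/2 x
x^4 ↦ 81/16 x^4
applying this coordinatewise to f: exp(τθ) f = (729/16)x^4 - (3/2)x - 3/4


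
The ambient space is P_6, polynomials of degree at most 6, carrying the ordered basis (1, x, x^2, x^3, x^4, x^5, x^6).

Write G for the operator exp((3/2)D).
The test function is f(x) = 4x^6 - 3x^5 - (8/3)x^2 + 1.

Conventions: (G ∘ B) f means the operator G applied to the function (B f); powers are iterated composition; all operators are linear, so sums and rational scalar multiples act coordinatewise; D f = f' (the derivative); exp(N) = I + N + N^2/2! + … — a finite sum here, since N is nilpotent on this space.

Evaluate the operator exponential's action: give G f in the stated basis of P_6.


order-1 term: 36x^5 - (45/2)x^4 - 8x
order-2 term: 135x^4 - (135/2)x^3 - 6
order-3 term: 270x^3 - (405/4)x^2
order-4 term: (1215/4)x^2 - (1215/16)x
order-5 term: (729/4)x - 729/32
order-6 term: 729/16
the series for exp((3/2)D) f terminates at order 6
exp((3/2)D) f = 4x^6 + 33x^5 + (225/2)x^4 + (405/2)x^3 + (1199/6)x^2 + (1573/16)x + 569/32

the image equals g(x) = 4x^6 + 33x^5 + (225/2)x^4 + (405/2)x^3 + (1199/6)x^2 + (1573/16)x + 569/32


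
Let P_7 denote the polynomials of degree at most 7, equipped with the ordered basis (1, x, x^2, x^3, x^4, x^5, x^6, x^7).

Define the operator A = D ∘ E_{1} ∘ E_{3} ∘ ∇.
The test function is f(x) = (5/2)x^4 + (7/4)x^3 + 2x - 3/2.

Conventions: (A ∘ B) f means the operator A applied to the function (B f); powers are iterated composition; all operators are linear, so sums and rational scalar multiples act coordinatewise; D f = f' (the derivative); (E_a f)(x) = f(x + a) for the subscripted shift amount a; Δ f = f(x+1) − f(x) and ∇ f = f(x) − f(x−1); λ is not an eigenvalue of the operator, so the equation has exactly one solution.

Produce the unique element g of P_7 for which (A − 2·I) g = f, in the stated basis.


g(x) = -(5/4)x^4 - (7/8)x^3 - (15/2)x^2 - (449/8)x - 1735/16

write g with unknown coordinates in the stated basis and equate coefficients in (A − 2·I) g = f
solving from the highest basis element down gives g = -(5/4)x^4 - (7/8)x^3 - (15/2)x^2 - (449/8)x - 1735/16
check: A g = -15x^2 - (441/4)x - 1747/8
so A g − 2·g = (5/2)x^4 + (7/4)x^3 + 2x - 3/2 = f ✓


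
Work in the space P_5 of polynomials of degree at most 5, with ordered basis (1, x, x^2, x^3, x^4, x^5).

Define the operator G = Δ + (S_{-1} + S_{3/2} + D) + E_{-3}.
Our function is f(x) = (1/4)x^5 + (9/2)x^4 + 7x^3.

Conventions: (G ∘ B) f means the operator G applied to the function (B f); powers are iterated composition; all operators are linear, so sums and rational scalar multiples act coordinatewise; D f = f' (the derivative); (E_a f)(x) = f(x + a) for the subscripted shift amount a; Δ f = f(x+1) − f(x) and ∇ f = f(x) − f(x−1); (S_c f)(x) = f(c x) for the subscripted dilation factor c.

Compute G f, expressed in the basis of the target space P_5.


Δ f = (5/4)x^4 + (41/2)x^3 + (101/2)x^2 + (161/4)x + 47/4
S_{-1} f = -(1/4)x^5 + (9/2)x^4 - 7x^3
S_{3/2} f = (243/128)x^5 + (729/32)x^4 + (189/8)x^3
D f = (5/4)x^4 + 18x^3 + 21x^2
(S_{-1} + S_{3/2} + D) f = (211/128)x^5 + (913/32)x^4 + (277/8)x^3 + 21x^2
E_{-3} f = (1/4)x^5 + (3/4)x^4 - (49/2)x^3 + (225/2)x^2 - (783/4)x + 459/4
(Δ + (S_{-1} + S_{3/2} + D) + E_{-3}) f = (243/128)x^5 + (977/32)x^4 + (245/8)x^3 + 184x^2 - (311/2)x + 253/2

the result is g(x) = (243/128)x^5 + (977/32)x^4 + (245/8)x^3 + 184x^2 - (311/2)x + 253/2


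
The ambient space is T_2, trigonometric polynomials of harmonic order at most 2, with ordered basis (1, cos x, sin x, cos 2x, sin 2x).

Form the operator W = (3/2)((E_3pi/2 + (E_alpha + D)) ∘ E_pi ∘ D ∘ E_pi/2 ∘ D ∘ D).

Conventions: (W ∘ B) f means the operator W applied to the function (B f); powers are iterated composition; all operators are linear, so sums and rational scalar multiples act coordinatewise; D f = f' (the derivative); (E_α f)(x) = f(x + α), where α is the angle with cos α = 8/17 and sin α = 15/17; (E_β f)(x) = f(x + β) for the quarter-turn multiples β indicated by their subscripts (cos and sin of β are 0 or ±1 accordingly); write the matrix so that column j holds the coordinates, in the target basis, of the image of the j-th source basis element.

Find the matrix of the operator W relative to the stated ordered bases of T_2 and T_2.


image of 1: 0
image of cos x: -(12/17)cos x + (45/34)sin x
image of sin x: -(45/34)cos x - (12/17)sin x
image of cos 2x: -(9816/289)cos 2x + (5400/289)sin 2x
image of sin 2x: -(5400/289)cos 2x - (9816/289)sin 2x
each image's coordinates form column j of the matrix

the matrix is [[0, 0, 0, 0, 0]; [0, -12/17, -45/34, 0, 0]; [0, 45/34, -12/17, 0, 0]; [0, 0, 0, -9816/289, -5400/289]; [0, 0, 0, 5400/289, -9816/289]] (rows listed top to bottom)


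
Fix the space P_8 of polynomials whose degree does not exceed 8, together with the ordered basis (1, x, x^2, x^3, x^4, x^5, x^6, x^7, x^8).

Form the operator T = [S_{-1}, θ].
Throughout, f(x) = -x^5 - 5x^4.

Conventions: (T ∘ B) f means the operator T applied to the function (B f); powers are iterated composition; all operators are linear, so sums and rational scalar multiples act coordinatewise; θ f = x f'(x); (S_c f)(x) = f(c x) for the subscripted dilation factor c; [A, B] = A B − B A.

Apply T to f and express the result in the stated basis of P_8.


g(x) = 0

θ f = -5x^5 - 20x^4
S_{-1} θ f = 5x^5 - 20x^4
S_{-1} f = x^5 - 5x^4
θ S_{-1} f = 5x^5 - 20x^4
[S_{-1}, θ] f = 0


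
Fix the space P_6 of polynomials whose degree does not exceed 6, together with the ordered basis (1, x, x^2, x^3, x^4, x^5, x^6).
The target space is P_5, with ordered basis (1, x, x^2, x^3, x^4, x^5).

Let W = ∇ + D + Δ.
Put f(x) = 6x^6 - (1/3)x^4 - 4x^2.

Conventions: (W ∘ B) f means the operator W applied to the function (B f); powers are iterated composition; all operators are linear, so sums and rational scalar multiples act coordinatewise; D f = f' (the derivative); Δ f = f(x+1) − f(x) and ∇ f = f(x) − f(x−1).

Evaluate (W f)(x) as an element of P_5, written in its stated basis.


the image equals g(x) = 108x^5 + 236x^3 + (136/3)x

∇ f = 36x^5 - 90x^4 + (356/3)x^3 - 88x^2 + (80/3)x - 5/3
D f = 36x^5 - (4/3)x^3 - 8x
Δ f = 36x^5 + 90x^4 + (356/3)x^3 + 88x^2 + (80/3)x + 5/3
(∇ + D + Δ) f = 108x^5 + 236x^3 + (136/3)x


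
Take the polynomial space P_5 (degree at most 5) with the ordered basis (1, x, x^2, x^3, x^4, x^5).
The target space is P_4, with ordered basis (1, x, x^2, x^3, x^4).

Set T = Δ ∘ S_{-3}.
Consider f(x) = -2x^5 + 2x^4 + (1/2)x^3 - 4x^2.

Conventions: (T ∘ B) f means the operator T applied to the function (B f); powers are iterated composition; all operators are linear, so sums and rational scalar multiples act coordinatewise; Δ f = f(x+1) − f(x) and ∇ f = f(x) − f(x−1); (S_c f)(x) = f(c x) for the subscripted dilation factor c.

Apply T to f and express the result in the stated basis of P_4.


the result is g(x) = 2430x^4 + 5508x^3 + (11583/2)x^2 + (5931/2)x + 1197/2

S_{-3} f = 486x^5 + 162x^4 - (27/2)x^3 - 36x^2
Δ S_{-3} f = 2430x^4 + 5508x^3 + (11583/2)x^2 + (5931/2)x + 1197/2


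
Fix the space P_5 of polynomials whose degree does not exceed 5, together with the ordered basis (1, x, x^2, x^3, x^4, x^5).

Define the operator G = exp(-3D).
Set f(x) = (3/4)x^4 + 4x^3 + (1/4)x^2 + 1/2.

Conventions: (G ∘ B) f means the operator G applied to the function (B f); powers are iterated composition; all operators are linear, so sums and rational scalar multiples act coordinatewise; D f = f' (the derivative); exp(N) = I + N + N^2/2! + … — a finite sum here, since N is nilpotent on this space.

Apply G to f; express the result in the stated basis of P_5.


the result is g(x) = (3/4)x^4 - 5x^3 + (19/4)x^2 + (51/2)x - 89/2

order-1 term: -9x^3 - 36x^2 - (3/2)x
order-2 term: (81/2)x^2 + 108x + 9/4
order-3 term: -81x - 108
order-4 term: 243/4
the series for exp(-3D) f terminates at order 4
exp(-3D) f = (3/4)x^4 - 5x^3 + (19/4)x^2 + (51/2)x - 89/2


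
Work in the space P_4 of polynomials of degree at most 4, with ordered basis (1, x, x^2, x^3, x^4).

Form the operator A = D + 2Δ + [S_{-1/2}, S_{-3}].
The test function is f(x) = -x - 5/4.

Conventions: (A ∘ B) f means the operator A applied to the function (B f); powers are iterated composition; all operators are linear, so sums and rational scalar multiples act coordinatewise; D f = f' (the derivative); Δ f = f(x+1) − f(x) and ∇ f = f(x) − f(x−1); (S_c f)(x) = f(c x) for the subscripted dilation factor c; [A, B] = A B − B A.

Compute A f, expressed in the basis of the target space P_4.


g(x) = -3

D f = -1
Δ f = -1
(2Δ) f = -2
S_{-3} f = 3x - 5/4
S_{-1/2} S_{-3} f = -(3/2)x - 5/4
S_{-1/2} f = (1/2)x - 5/4
S_{-3} S_{-1/2} f = -(3/2)x - 5/4
[S_{-1/2}, S_{-3}] f = 0
(D + 2Δ + [S_{-1/2}, S_{-3}]) f = -3


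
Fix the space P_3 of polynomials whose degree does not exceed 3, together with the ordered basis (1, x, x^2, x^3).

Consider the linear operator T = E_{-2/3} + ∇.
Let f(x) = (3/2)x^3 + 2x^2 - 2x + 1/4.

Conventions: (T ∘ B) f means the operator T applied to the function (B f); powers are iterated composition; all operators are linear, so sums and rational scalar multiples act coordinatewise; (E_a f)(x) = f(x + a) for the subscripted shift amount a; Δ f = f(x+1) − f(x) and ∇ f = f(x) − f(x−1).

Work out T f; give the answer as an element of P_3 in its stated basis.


E_{-2/3} f = (3/2)x^3 - x^2 - (8/3)x + 73/36
∇ f = (9/2)x^2 - (1/2)x - 5/2
(E_{-2/3} + ∇) f = (3/2)x^3 + (7/2)x^2 - (19/6)x - 17/36

g(x) = (3/2)x^3 + (7/2)x^2 - (19/6)x - 17/36


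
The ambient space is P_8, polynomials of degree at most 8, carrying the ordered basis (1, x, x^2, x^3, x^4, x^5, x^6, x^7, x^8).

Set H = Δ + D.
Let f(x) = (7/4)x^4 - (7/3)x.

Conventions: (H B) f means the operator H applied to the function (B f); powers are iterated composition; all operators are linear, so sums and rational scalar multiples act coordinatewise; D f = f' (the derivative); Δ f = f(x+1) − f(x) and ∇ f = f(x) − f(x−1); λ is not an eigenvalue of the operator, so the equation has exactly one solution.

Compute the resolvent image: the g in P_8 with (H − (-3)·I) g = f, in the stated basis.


write g with unknown coordinates in the stated basis and equate coefficients in (H − (-3)·I) g = f
solving from the highest basis element down gives g = (7/12)x^4 - (14/9)x^3 + (35/18)x^2 - (70/27)x + 455/324
check: H g = (14/3)x^3 - (35/6)x^2 + (49/9)x - 455/108
so H g − (-3)·g = (7/4)x^4 - (7/3)x = f ✓

the image equals g(x) = (7/12)x^4 - (14/9)x^3 + (35/18)x^2 - (70/27)x + 455/324


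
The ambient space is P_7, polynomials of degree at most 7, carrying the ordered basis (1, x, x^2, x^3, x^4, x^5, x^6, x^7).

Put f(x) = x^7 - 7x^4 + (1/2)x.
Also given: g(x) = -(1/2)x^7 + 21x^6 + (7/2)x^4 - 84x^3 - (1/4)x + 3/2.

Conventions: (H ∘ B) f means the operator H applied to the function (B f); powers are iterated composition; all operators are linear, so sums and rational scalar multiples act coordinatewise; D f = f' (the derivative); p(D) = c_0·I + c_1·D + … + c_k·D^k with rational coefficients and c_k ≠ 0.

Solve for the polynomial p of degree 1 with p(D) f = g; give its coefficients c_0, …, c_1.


c_0 = -1/2, c_1 = 3

D^0 f = x^7 - 7x^4 + (1/2)x
D^1 f = 7x^6 - 28x^3 + 1/2
matching coefficients of g against c_0 f + c_1 Df + … from the top degree down determines the c_i
solution: c_0 = -1/2, c_1 = 3
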